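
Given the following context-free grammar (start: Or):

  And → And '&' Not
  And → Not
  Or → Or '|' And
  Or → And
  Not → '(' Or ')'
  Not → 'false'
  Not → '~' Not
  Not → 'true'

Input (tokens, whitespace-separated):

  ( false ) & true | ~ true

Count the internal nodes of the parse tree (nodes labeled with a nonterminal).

12

[Or [Or [And [And [Not ( [Or [And [Not false]]] )]] & [Not true]]] | [And [Not ~ [Not true]]]]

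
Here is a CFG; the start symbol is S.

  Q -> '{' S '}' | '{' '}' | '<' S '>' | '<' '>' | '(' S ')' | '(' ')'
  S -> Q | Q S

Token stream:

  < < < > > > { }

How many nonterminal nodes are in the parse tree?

8

[S [Q < [S [Q < [S [Q < >]] >]] >] [S [Q { }]]]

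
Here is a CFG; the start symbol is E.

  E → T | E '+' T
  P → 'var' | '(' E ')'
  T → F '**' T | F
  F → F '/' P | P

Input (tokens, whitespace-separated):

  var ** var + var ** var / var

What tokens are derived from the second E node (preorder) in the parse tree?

[E [E [T [F [P var]] ** [T [F [P var]]]]] + [T [F [P var]] ** [T [F [F [P var]] / [P var]]]]]

var ** var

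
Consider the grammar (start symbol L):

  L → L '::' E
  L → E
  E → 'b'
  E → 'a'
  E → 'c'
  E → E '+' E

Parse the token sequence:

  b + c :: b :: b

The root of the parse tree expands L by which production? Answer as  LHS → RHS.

L → L '::' E

[L [L [L [E [E b] + [E c]]] :: [E b]] :: [E b]]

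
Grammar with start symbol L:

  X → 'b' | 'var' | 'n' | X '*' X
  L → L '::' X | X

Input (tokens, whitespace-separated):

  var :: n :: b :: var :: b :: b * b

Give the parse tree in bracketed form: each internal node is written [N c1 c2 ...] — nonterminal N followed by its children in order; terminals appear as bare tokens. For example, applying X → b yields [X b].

[L [L [L [L [L [L [X var]] :: [X n]] :: [X b]] :: [X var]] :: [X b]] :: [X [X b] * [X b]]]

L
L :: X
L :: X :: X
L :: X :: X :: X
L :: X :: X :: X :: X
L :: X :: X :: X :: X :: X
X :: X :: X :: X :: X :: X
var :: X :: X :: X :: X :: X
var :: n :: X :: X :: X :: X
var :: n :: b :: X :: X :: X
var :: n :: b :: var :: X :: X
var :: n :: b :: var :: b :: X
var :: n :: b :: var :: b :: X * X
var :: n :: b :: var :: b :: b * X
var :: n :: b :: var :: b :: b * b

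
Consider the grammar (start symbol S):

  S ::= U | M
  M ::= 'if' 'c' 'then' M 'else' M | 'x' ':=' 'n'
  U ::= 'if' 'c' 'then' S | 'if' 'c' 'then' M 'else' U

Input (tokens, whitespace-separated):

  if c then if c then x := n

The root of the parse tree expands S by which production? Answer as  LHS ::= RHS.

S ::= U

[S [U if c then [S [U if c then [S [M x := n]]]]]]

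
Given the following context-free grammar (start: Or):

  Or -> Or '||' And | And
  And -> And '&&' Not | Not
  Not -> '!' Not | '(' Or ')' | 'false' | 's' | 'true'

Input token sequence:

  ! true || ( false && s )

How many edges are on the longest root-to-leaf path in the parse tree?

[Or [Or [And [Not ! [Not true]]]] || [And [Not ( [Or [And [And [Not false]] && [Not s]]] )]]]

7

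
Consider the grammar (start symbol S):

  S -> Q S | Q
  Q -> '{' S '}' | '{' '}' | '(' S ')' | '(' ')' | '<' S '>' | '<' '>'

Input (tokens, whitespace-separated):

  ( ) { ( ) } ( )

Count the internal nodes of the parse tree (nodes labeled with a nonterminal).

[S [Q ( )] [S [Q { [S [Q ( )]] }] [S [Q ( )]]]]

8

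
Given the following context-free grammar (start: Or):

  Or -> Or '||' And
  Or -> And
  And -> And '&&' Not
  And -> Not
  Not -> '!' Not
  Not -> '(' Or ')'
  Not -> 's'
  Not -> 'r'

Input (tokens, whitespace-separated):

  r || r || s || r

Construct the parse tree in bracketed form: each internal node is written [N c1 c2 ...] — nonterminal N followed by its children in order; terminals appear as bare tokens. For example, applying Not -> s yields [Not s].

Or
Or || And
Or || And || And
Or || And || And || And
And || And || And || And
Not || And || And || And
r || And || And || And
r || Not || And || And
r || r || And || And
r || r || Not || And
r || r || s || And
r || r || s || Not
r || r || s || r

[Or [Or [Or [Or [And [Not r]]] || [And [Not r]]] || [And [Not s]]] || [And [Not r]]]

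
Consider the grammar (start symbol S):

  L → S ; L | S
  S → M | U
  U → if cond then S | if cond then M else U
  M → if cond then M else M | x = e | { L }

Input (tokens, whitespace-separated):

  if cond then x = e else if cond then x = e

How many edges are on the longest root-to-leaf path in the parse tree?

5

[S [U if cond then [M x = e] else [U if cond then [S [M x = e]]]]]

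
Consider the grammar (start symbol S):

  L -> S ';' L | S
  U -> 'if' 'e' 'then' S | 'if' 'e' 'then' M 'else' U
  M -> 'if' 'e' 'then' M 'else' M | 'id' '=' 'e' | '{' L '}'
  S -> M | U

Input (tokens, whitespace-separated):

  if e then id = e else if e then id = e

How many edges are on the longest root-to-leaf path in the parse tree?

[S [U if e then [M id = e] else [U if e then [S [M id = e]]]]]

5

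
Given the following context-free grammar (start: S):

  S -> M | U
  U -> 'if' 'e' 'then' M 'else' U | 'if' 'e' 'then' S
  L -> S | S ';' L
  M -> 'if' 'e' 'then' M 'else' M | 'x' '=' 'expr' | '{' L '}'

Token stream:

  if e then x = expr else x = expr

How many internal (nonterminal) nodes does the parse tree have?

4

[S [M if e then [M x = expr] else [M x = expr]]]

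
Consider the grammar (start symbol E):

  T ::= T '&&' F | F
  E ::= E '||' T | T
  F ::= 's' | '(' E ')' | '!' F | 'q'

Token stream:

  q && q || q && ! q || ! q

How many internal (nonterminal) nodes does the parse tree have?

15

[E [E [E [T [T [F q]] && [F q]]] || [T [T [F q]] && [F ! [F q]]]] || [T [F ! [F q]]]]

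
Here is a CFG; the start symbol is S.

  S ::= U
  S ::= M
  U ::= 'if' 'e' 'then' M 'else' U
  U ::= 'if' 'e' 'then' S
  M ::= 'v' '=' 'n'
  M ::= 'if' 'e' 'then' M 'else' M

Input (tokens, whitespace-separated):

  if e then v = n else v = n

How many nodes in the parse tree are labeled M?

3

[S [M if e then [M v = n] else [M v = n]]]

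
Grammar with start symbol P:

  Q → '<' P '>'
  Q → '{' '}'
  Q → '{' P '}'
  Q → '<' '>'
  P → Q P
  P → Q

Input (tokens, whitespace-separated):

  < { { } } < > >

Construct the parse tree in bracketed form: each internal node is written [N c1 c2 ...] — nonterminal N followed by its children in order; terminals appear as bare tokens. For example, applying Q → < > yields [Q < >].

[P [Q < [P [Q { [P [Q { }]] }] [P [Q < >]]] >]]

P
Q
< P >
< Q P >
< { P } P >
< { Q } P >
< { { } } P >
< { { } } Q >
< { { } } < > >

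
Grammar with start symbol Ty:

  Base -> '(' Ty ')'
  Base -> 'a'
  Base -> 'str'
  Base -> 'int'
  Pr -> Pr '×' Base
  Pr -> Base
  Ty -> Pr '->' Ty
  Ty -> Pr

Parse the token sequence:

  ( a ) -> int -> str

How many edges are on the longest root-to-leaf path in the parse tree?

6

[Ty [Pr [Base ( [Ty [Pr [Base a]]] )]] -> [Ty [Pr [Base int]] -> [Ty [Pr [Base str]]]]]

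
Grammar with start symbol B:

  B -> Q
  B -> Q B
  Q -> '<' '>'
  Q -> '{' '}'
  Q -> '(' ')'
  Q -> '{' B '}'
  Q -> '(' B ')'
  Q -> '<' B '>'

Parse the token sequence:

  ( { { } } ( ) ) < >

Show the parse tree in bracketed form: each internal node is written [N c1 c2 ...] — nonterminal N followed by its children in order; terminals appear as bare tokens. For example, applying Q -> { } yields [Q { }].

B
Q B
( B ) B
( Q B ) B
( { B } B ) B
( { Q } B ) B
( { { } } B ) B
( { { } } Q ) B
( { { } } ( ) ) B
( { { } } ( ) ) Q
( { { } } ( ) ) < >

[B [Q ( [B [Q { [B [Q { }]] }] [B [Q ( )]]] )] [B [Q < >]]]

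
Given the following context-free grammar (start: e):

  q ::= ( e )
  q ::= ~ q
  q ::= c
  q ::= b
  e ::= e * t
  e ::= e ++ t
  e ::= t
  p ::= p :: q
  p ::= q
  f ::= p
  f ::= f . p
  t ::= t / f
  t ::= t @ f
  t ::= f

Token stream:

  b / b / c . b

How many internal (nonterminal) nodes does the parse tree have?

16

[e [t [t [t [f [p [q b]]]] / [f [p [q b]]]] / [f [f [p [q c]]] . [p [q b]]]]]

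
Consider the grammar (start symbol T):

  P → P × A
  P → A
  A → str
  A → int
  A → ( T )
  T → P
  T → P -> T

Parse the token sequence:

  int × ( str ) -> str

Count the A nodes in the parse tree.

[T [P [P [A int]] × [A ( [T [P [A str]]] )]] -> [T [P [A str]]]]

4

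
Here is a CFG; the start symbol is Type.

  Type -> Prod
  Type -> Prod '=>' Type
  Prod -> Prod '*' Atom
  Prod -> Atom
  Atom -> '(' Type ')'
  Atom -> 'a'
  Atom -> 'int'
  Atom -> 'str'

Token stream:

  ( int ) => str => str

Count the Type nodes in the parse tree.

[Type [Prod [Atom ( [Type [Prod [Atom int]]] )]] => [Type [Prod [Atom str]] => [Type [Prod [Atom str]]]]]

4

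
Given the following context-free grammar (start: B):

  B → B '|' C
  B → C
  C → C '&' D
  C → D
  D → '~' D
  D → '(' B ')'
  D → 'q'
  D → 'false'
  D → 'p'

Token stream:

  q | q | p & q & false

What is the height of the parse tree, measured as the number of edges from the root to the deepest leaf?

5

[B [B [B [C [D q]]] | [C [D q]]] | [C [C [C [D p]] & [D q]] & [D false]]]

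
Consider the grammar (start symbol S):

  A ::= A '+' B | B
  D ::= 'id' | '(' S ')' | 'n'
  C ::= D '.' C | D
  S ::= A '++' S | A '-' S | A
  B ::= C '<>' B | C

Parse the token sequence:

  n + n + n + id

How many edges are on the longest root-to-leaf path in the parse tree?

[S [A [A [A [A [B [C [D n]]]] + [B [C [D n]]]] + [B [C [D n]]]] + [B [C [D id]]]]]

8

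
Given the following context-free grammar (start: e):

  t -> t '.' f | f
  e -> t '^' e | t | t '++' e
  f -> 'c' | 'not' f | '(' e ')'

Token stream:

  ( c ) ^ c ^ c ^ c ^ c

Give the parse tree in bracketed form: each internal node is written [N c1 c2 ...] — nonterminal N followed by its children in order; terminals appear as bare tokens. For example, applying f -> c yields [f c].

e
t ^ e
f ^ e
( e ) ^ e
( t ) ^ e
( f ) ^ e
( c ) ^ e
( c ) ^ t ^ e
( c ) ^ f ^ e
( c ) ^ c ^ e
( c ) ^ c ^ t ^ e
( c ) ^ c ^ f ^ e
( c ) ^ c ^ c ^ e
( c ) ^ c ^ c ^ t ^ e
( c ) ^ c ^ c ^ f ^ e
( c ) ^ c ^ c ^ c ^ e
( c ) ^ c ^ c ^ c ^ t
( c ) ^ c ^ c ^ c ^ f
( c ) ^ c ^ c ^ c ^ c

[e [t [f ( [e [t [f c]]] )]] ^ [e [t [f c]] ^ [e [t [f c]] ^ [e [t [f c]] ^ [e [t [f c]]]]]]]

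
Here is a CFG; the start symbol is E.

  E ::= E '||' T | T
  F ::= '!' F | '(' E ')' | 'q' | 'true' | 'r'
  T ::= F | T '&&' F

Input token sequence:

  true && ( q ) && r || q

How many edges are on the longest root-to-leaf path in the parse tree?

8

[E [E [T [T [T [F true]] && [F ( [E [T [F q]]] )]] && [F r]]] || [T [F q]]]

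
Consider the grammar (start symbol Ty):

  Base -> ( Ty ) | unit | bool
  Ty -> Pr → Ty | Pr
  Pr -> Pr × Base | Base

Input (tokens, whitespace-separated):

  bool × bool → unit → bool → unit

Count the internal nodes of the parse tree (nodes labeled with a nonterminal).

[Ty [Pr [Pr [Base bool]] × [Base bool]] → [Ty [Pr [Base unit]] → [Ty [Pr [Base bool]] → [Ty [Pr [Base unit]]]]]]

14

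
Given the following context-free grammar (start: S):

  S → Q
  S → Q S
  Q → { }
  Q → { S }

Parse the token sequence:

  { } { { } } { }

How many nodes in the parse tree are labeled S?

[S [Q { }] [S [Q { [S [Q { }]] }] [S [Q { }]]]]

4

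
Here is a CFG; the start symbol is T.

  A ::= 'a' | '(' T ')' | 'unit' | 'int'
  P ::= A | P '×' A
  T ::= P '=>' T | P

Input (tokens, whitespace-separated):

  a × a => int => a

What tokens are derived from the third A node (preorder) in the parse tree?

[T [P [P [A a]] × [A a]] => [T [P [A int]] => [T [P [A a]]]]]

int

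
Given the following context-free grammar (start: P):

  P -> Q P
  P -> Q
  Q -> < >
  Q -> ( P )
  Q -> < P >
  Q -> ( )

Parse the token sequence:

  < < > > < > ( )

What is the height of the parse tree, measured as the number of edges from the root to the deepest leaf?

4

[P [Q < [P [Q < >]] >] [P [Q < >] [P [Q ( )]]]]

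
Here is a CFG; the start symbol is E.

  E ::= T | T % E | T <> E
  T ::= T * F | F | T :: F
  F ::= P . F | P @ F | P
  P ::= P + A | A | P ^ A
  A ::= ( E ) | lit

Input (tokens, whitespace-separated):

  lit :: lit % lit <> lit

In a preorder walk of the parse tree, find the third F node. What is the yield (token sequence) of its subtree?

lit

[E [T [T [F [P [A lit]]]] :: [F [P [A lit]]]] % [E [T [F [P [A lit]]]] <> [E [T [F [P [A lit]]]]]]]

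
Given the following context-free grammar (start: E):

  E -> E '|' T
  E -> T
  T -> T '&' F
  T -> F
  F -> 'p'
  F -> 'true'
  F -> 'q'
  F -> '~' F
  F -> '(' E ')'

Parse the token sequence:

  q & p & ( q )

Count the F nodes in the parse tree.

4

[E [T [T [T [F q]] & [F p]] & [F ( [E [T [F q]]] )]]]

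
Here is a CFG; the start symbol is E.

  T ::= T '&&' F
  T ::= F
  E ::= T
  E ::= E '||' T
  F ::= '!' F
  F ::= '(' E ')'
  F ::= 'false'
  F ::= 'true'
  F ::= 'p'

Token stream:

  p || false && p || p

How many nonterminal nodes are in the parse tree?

11

[E [E [E [T [F p]]] || [T [T [F false]] && [F p]]] || [T [F p]]]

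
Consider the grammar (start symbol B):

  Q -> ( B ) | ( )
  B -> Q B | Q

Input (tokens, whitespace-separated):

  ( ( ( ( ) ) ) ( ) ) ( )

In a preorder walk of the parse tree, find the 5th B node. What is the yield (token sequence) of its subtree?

[B [Q ( [B [Q ( [B [Q ( [B [Q ( )]] )]] )] [B [Q ( )]]] )] [B [Q ( )]]]

( )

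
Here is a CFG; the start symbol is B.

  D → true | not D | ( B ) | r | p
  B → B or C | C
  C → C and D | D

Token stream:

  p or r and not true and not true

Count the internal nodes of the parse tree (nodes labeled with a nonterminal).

[B [B [C [D p]]] or [C [C [C [D r]] and [D not [D true]]] and [D not [D true]]]]

12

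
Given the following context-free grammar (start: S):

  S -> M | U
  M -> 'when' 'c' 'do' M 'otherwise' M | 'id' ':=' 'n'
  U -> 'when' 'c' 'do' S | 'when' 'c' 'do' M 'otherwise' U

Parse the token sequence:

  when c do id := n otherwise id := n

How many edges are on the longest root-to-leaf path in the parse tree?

[S [M when c do [M id := n] otherwise [M id := n]]]

3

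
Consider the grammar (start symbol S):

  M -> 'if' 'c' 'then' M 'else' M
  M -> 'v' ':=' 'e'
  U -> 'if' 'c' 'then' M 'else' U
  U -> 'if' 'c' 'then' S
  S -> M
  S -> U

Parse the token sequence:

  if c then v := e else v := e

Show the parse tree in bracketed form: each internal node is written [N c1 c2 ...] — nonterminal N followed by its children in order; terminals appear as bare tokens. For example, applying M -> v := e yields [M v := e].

S
M
if c then M else M
if c then v := e else M
if c then v := e else v := e

[S [M if c then [M v := e] else [M v := e]]]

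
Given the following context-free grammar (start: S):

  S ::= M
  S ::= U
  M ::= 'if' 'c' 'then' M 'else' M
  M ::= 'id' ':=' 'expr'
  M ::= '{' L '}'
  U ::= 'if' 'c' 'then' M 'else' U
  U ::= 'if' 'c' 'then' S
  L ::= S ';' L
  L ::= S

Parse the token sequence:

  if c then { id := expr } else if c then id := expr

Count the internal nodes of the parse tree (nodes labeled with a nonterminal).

9

[S [U if c then [M { [L [S [M id := expr]]] }] else [U if c then [S [M id := expr]]]]]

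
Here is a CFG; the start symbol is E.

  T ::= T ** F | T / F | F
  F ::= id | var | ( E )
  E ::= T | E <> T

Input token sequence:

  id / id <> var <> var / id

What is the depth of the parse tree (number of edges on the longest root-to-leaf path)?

6

[E [E [E [T [T [F id]] / [F id]]] <> [T [F var]]] <> [T [T [F var]] / [F id]]]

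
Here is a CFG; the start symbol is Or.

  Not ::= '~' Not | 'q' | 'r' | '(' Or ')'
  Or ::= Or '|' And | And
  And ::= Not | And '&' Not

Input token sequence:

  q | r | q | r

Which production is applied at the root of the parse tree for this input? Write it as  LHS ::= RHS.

[Or [Or [Or [Or [And [Not q]]] | [And [Not r]]] | [And [Not q]]] | [And [Not r]]]

Or ::= Or '|' And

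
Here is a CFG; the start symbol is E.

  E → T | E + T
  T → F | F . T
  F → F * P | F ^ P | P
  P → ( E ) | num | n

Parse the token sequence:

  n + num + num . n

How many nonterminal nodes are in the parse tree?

15

[E [E [E [T [F [P n]]]] + [T [F [P num]]]] + [T [F [P num]] . [T [F [P n]]]]]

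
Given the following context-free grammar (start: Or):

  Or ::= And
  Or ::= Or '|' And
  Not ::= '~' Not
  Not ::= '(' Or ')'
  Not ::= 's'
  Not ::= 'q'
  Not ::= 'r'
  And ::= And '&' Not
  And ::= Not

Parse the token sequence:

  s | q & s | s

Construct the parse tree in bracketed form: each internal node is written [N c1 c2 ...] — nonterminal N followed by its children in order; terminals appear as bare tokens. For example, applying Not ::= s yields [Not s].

[Or [Or [Or [And [Not s]]] | [And [And [Not q]] & [Not s]]] | [And [Not s]]]

Or
Or | And
Or | And | And
And | And | And
Not | And | And
s | And | And
s | And & Not | And
s | Not & Not | And
s | q & Not | And
s | q & s | And
s | q & s | Not
s | q & s | s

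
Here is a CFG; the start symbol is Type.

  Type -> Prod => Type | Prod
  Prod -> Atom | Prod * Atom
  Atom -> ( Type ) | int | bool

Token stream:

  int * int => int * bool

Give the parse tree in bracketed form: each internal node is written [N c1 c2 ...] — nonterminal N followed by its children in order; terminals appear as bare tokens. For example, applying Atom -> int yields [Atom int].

Type
Prod => Type
Prod * Atom => Type
Atom * Atom => Type
int * Atom => Type
int * int => Type
int * int => Prod
int * int => Prod * Atom
int * int => Atom * Atom
int * int => int * Atom
int * int => int * bool

[Type [Prod [Prod [Atom int]] * [Atom int]] => [Type [Prod [Prod [Atom int]] * [Atom bool]]]]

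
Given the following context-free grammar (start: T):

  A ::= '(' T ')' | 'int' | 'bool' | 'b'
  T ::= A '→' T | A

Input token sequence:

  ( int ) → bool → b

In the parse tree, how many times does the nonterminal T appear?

4

[T [A ( [T [A int]] )] → [T [A bool] → [T [A b]]]]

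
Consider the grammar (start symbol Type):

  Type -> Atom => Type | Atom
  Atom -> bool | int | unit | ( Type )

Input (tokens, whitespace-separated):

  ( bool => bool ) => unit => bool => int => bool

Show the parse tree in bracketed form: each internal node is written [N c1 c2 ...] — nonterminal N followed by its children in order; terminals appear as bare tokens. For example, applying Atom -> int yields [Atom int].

Type
Atom => Type
( Type ) => Type
( Atom => Type ) => Type
( bool => Type ) => Type
( bool => Atom ) => Type
( bool => bool ) => Type
( bool => bool ) => Atom => Type
( bool => bool ) => unit => Type
( bool => bool ) => unit => Atom => Type
( bool => bool ) => unit => bool => Type
( bool => bool ) => unit => bool => Atom => Type
( bool => bool ) => unit => bool => int => Type
( bool => bool ) => unit => bool => int => Atom
( bool => bool ) => unit => bool => int => bool

[Type [Atom ( [Type [Atom bool] => [Type [Atom bool]]] )] => [Type [Atom unit] => [Type [Atom bool] => [Type [Atom int] => [Type [Atom bool]]]]]]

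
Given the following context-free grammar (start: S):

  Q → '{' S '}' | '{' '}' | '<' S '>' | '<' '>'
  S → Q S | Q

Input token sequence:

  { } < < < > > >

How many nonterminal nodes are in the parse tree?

[S [Q { }] [S [Q < [S [Q < [S [Q < >]] >]] >]]]

8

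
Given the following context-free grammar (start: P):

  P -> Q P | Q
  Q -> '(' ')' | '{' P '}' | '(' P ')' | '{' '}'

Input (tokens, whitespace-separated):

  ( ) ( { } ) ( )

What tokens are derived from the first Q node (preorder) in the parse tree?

( )

[P [Q ( )] [P [Q ( [P [Q { }]] )] [P [Q ( )]]]]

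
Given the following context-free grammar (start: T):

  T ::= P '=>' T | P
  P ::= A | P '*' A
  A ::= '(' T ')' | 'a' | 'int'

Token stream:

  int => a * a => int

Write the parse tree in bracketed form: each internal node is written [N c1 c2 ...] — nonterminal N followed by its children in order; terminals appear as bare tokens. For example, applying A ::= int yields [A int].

T
P => T
A => T
int => T
int => P => T
int => P * A => T
int => A * A => T
int => a * A => T
int => a * a => T
int => a * a => P
int => a * a => A
int => a * a => int

[T [P [A int]] => [T [P [P [A a]] * [A a]] => [T [P [A int]]]]]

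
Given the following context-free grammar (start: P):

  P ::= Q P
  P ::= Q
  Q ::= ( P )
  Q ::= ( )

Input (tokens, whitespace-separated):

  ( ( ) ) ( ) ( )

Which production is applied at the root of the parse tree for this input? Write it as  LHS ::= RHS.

P ::= Q P

[P [Q ( [P [Q ( )]] )] [P [Q ( )] [P [Q ( )]]]]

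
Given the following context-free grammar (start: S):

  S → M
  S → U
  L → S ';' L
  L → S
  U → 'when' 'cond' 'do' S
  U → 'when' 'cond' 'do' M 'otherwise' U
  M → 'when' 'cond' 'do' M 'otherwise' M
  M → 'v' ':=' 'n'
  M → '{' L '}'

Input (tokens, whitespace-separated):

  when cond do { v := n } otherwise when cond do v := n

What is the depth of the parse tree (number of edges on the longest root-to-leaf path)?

[S [U when cond do [M { [L [S [M v := n]]] }] otherwise [U when cond do [S [M v := n]]]]]

6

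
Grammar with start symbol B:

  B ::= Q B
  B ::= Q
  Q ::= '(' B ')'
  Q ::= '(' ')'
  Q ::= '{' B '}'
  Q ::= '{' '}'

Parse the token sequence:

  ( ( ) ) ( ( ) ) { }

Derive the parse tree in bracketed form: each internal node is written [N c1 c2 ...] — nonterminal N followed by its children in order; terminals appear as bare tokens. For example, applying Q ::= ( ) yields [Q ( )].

B
Q B
( B ) B
( Q ) B
( ( ) ) B
( ( ) ) Q B
( ( ) ) ( B ) B
( ( ) ) ( Q ) B
( ( ) ) ( ( ) ) B
( ( ) ) ( ( ) ) Q
( ( ) ) ( ( ) ) { }

[B [Q ( [B [Q ( )]] )] [B [Q ( [B [Q ( )]] )] [B [Q { }]]]]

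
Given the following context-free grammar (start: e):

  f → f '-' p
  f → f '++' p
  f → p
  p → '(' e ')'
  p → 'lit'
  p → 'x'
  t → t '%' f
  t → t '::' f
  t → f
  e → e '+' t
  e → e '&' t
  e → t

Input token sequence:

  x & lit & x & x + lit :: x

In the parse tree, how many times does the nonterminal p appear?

6

[e [e [e [e [e [t [f [p x]]]] & [t [f [p lit]]]] & [t [f [p x]]]] & [t [f [p x]]]] + [t [t [f [p lit]]] :: [f [p x]]]]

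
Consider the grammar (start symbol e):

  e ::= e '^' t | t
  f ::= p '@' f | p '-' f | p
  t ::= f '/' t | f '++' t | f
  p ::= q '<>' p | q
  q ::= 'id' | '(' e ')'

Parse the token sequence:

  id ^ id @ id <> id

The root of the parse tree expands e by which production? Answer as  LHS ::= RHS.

e ::= e '^' t

[e [e [t [f [p [q id]]]]] ^ [t [f [p [q id]] @ [f [p [q id] <> [p [q id]]]]]]]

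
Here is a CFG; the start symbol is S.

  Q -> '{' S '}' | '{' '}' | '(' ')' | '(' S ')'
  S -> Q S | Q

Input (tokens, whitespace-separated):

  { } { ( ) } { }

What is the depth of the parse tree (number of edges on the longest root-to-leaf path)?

5

[S [Q { }] [S [Q { [S [Q ( )]] }] [S [Q { }]]]]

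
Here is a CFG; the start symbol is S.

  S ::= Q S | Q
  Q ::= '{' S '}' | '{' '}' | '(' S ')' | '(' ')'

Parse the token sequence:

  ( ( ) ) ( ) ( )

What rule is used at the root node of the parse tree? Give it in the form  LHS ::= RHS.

[S [Q ( [S [Q ( )]] )] [S [Q ( )] [S [Q ( )]]]]

S ::= Q S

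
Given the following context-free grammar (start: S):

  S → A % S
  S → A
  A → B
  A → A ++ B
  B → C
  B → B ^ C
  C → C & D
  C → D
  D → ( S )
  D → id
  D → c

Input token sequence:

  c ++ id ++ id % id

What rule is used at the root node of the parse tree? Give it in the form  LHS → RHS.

S → A % S

[S [A [A [A [B [C [D c]]]] ++ [B [C [D id]]]] ++ [B [C [D id]]]] % [S [A [B [C [D id]]]]]]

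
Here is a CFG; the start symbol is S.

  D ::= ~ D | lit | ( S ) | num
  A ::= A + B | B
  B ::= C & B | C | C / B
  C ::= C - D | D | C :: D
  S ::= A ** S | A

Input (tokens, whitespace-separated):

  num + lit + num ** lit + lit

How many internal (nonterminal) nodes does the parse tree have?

22

[S [A [A [A [B [C [D num]]]] + [B [C [D lit]]]] + [B [C [D num]]]] ** [S [A [A [B [C [D lit]]]] + [B [C [D lit]]]]]]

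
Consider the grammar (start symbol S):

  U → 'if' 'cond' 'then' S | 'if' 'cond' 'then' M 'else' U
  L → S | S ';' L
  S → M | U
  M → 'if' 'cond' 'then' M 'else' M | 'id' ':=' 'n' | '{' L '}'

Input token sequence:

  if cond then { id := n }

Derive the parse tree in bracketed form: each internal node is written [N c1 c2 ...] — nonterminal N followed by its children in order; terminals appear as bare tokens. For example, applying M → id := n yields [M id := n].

[S [U if cond then [S [M { [L [S [M id := n]]] }]]]]

S
U
if cond then S
if cond then M
if cond then { L }
if cond then { S }
if cond then { M }
if cond then { id := n }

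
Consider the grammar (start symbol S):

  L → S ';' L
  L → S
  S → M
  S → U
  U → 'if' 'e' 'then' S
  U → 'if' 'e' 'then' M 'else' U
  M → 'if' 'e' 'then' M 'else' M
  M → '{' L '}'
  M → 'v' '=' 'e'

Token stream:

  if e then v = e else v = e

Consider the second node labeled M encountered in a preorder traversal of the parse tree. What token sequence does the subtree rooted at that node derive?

v = e

[S [M if e then [M v = e] else [M v = e]]]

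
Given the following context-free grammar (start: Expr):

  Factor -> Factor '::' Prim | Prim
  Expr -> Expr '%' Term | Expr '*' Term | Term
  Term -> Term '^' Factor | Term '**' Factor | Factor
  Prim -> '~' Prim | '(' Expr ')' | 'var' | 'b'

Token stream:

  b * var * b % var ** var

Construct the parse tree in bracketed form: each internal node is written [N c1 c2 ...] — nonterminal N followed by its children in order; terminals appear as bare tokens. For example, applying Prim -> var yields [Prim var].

[Expr [Expr [Expr [Expr [Term [Factor [Prim b]]]] * [Term [Factor [Prim var]]]] * [Term [Factor [Prim b]]]] % [Term [Term [Factor [Prim var]]] ** [Factor [Prim var]]]]

Expr
Expr % Term
Expr * Term % Term
Expr * Term * Term % Term
Term * Term * Term % Term
Factor * Term * Term % Term
Prim * Term * Term % Term
b * Term * Term % Term
b * Factor * Term % Term
b * Prim * Term % Term
b * var * Term % Term
b * var * Factor % Term
b * var * Prim % Term
b * var * b % Term
b * var * b % Term ** Factor
b * var * b % Factor ** Factor
b * var * b % Prim ** Factor
b * var * b % var ** Factor
b * var * b % var ** Prim
b * var * b % var ** var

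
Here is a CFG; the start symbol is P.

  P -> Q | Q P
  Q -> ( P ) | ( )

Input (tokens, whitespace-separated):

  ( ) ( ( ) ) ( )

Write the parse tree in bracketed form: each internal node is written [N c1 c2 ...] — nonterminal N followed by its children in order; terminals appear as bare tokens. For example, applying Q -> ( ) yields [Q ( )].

[P [Q ( )] [P [Q ( [P [Q ( )]] )] [P [Q ( )]]]]

P
Q P
( ) P
( ) Q P
( ) ( P ) P
( ) ( Q ) P
( ) ( ( ) ) P
( ) ( ( ) ) Q
( ) ( ( ) ) ( )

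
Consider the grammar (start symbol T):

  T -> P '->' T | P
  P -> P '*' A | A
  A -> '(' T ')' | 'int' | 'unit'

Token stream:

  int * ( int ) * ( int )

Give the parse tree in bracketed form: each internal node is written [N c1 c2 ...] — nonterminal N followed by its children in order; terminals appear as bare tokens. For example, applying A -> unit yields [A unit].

[T [P [P [P [A int]] * [A ( [T [P [A int]]] )]] * [A ( [T [P [A int]]] )]]]

T
P
P * A
P * A * A
A * A * A
int * A * A
int * ( T ) * A
int * ( P ) * A
int * ( A ) * A
int * ( int ) * A
int * ( int ) * ( T )
int * ( int ) * ( P )
int * ( int ) * ( A )
int * ( int ) * ( int )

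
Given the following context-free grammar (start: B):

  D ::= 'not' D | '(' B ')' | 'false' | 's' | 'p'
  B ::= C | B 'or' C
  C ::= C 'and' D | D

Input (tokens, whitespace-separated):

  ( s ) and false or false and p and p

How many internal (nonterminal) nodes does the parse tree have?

15

[B [B [C [C [D ( [B [C [D s]]] )]] and [D false]]] or [C [C [C [D false]] and [D p]] and [D p]]]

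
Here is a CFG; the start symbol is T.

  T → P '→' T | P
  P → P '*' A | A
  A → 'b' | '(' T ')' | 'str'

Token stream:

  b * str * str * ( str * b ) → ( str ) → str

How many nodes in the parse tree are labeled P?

[T [P [P [P [P [A b]] * [A str]] * [A str]] * [A ( [T [P [P [A str]] * [A b]]] )]] → [T [P [A ( [T [P [A str]]] )]] → [T [P [A str]]]]]

9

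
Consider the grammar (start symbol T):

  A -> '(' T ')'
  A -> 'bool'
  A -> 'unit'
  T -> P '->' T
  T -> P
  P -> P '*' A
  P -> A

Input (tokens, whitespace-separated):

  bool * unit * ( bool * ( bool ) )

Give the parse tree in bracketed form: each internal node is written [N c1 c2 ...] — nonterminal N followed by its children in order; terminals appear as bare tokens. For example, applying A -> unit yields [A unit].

[T [P [P [P [A bool]] * [A unit]] * [A ( [T [P [P [A bool]] * [A ( [T [P [A bool]]] )]]] )]]]

T
P
P * A
P * A * A
A * A * A
bool * A * A
bool * unit * A
bool * unit * ( T )
bool * unit * ( P )
bool * unit * ( P * A )
bool * unit * ( A * A )
bool * unit * ( bool * A )
bool * unit * ( bool * ( T ) )
bool * unit * ( bool * ( P ) )
bool * unit * ( bool * ( A ) )
bool * unit * ( bool * ( bool ) )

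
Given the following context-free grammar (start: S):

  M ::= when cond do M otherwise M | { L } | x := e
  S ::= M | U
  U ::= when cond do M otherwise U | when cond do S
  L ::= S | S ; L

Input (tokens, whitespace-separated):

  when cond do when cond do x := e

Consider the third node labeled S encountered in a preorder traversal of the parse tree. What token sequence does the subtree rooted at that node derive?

x := e

[S [U when cond do [S [U when cond do [S [M x := e]]]]]]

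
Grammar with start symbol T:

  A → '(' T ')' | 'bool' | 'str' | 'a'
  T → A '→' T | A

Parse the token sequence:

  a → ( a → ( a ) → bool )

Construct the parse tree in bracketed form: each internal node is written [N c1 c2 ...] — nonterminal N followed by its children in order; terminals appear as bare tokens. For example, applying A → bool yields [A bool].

T
A → T
a → T
a → A
a → ( T )
a → ( A → T )
a → ( a → T )
a → ( a → A → T )
a → ( a → ( T ) → T )
a → ( a → ( A ) → T )
a → ( a → ( a ) → T )
a → ( a → ( a ) → A )
a → ( a → ( a ) → bool )

[T [A a] → [T [A ( [T [A a] → [T [A ( [T [A a]] )] → [T [A bool]]]] )]]]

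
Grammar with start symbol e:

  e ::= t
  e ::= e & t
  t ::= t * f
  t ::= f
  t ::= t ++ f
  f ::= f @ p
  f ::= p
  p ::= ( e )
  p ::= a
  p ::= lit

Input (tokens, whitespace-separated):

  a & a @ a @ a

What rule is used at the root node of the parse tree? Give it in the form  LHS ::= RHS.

e ::= e & t

[e [e [t [f [p a]]]] & [t [f [f [f [p a]] @ [p a]] @ [p a]]]]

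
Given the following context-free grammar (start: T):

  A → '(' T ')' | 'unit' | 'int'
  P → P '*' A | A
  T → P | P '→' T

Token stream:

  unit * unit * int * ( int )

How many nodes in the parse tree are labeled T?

[T [P [P [P [P [A unit]] * [A unit]] * [A int]] * [A ( [T [P [A int]]] )]]]

2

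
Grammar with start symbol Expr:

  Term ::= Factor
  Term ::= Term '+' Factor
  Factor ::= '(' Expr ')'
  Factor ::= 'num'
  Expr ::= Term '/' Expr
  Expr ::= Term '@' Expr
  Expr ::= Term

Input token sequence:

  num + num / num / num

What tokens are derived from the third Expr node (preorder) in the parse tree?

num

[Expr [Term [Term [Factor num]] + [Factor num]] / [Expr [Term [Factor num]] / [Expr [Term [Factor num]]]]]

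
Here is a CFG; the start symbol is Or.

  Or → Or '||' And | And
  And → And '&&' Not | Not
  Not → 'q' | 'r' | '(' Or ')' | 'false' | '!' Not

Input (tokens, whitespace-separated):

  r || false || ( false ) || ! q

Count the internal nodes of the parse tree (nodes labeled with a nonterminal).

[Or [Or [Or [Or [And [Not r]]] || [And [Not false]]] || [And [Not ( [Or [And [Not false]]] )]]] || [And [Not ! [Not q]]]]

16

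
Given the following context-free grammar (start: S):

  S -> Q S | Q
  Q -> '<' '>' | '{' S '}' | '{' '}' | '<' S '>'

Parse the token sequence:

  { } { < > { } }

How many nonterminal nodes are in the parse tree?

[S [Q { }] [S [Q { [S [Q < >] [S [Q { }]]] }]]]

8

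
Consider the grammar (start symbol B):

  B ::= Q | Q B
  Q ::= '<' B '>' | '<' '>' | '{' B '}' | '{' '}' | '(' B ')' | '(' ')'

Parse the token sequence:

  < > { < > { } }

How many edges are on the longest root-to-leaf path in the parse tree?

6

[B [Q < >] [B [Q { [B [Q < >] [B [Q { }]]] }]]]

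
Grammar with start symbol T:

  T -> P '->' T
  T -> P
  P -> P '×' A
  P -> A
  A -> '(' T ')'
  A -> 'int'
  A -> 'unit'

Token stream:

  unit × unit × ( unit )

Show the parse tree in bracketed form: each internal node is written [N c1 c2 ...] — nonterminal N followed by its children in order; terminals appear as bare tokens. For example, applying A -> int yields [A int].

[T [P [P [P [A unit]] × [A unit]] × [A ( [T [P [A unit]]] )]]]

T
P
P × A
P × A × A
A × A × A
unit × A × A
unit × unit × A
unit × unit × ( T )
unit × unit × ( P )
unit × unit × ( A )
unit × unit × ( unit )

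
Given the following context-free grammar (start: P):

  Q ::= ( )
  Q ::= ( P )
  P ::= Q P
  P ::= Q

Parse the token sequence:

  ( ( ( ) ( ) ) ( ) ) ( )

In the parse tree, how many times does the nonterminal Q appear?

[P [Q ( [P [Q ( [P [Q ( )] [P [Q ( )]]] )] [P [Q ( )]]] )] [P [Q ( )]]]

6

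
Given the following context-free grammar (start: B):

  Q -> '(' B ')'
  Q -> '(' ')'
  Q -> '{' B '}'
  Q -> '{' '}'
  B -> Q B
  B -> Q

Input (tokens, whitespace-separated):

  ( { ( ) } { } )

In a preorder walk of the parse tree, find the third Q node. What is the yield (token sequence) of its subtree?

[B [Q ( [B [Q { [B [Q ( )]] }] [B [Q { }]]] )]]

( )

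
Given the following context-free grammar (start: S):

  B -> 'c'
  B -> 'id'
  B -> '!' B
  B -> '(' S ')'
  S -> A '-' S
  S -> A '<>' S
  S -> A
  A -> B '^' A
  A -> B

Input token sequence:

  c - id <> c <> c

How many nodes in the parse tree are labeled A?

4

[S [A [B c]] - [S [A [B id]] <> [S [A [B c]] <> [S [A [B c]]]]]]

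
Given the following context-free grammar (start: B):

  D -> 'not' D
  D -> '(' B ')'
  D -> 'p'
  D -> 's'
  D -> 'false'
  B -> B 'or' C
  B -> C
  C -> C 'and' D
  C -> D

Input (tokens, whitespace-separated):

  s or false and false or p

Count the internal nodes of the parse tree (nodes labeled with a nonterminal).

[B [B [B [C [D s]]] or [C [C [D false]] and [D false]]] or [C [D p]]]

11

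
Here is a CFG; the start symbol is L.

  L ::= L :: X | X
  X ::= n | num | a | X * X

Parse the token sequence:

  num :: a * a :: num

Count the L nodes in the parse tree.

3

[L [L [L [X num]] :: [X [X a] * [X a]]] :: [X num]]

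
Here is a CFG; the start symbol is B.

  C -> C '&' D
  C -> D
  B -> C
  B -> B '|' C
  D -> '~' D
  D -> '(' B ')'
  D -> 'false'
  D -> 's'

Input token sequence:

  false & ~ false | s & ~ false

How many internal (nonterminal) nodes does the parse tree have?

12

[B [B [C [C [D false]] & [D ~ [D false]]]] | [C [C [D s]] & [D ~ [D false]]]]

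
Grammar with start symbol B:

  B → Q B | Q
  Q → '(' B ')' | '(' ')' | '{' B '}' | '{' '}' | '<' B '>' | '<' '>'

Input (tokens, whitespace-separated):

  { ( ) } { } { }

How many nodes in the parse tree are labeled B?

4

[B [Q { [B [Q ( )]] }] [B [Q { }] [B [Q { }]]]]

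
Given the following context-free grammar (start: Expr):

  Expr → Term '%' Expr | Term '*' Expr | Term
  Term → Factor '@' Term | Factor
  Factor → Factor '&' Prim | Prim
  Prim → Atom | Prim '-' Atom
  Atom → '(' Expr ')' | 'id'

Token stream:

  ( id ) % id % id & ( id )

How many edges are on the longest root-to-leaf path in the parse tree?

12

[Expr [Term [Factor [Prim [Atom ( [Expr [Term [Factor [Prim [Atom id]]]]] )]]]] % [Expr [Term [Factor [Prim [Atom id]]]] % [Expr [Term [Factor [Factor [Prim [Atom id]]] & [Prim [Atom ( [Expr [Term [Factor [Prim [Atom id]]]]] )]]]]]]]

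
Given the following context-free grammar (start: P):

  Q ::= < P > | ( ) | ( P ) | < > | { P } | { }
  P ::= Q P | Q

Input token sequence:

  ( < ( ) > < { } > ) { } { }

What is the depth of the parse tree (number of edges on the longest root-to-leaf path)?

7

[P [Q ( [P [Q < [P [Q ( )]] >] [P [Q < [P [Q { }]] >]]] )] [P [Q { }] [P [Q { }]]]]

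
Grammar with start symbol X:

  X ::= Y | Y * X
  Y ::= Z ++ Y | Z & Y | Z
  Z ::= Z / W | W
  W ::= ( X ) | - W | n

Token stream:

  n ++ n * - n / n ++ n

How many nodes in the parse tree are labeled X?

[X [Y [Z [W n]] ++ [Y [Z [W n]]]] * [X [Y [Z [Z [W - [W n]]] / [W n]] ++ [Y [Z [W n]]]]]]

2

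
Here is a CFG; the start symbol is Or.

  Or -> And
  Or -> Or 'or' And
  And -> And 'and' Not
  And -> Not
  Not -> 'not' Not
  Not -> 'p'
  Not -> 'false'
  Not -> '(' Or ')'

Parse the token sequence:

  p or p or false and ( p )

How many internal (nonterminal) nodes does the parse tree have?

14

[Or [Or [Or [And [Not p]]] or [And [Not p]]] or [And [And [Not false]] and [Not ( [Or [And [Not p]]] )]]]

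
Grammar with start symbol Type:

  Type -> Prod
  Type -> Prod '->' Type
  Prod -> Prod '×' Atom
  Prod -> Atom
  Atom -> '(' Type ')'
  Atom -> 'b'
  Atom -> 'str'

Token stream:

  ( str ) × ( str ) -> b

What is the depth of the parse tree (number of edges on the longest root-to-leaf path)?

7

[Type [Prod [Prod [Atom ( [Type [Prod [Atom str]]] )]] × [Atom ( [Type [Prod [Atom str]]] )]] -> [Type [Prod [Atom b]]]]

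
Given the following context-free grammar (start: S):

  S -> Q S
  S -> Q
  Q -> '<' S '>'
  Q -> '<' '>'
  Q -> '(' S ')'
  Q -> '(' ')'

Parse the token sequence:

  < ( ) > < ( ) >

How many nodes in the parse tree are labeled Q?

[S [Q < [S [Q ( )]] >] [S [Q < [S [Q ( )]] >]]]

4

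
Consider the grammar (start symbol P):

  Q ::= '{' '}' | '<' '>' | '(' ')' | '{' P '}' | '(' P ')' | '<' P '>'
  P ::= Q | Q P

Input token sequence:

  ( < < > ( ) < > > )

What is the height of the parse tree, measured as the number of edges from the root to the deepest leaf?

8

[P [Q ( [P [Q < [P [Q < >] [P [Q ( )] [P [Q < >]]]] >]] )]]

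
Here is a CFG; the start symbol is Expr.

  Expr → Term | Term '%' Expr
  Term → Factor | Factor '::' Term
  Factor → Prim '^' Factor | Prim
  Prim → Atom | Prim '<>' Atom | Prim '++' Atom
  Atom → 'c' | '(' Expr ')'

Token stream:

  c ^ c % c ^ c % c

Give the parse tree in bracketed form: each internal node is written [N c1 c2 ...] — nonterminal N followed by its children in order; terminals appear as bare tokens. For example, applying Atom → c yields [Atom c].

Expr
Term % Expr
Factor % Expr
Prim ^ Factor % Expr
Atom ^ Factor % Expr
c ^ Factor % Expr
c ^ Prim % Expr
c ^ Atom % Expr
c ^ c % Expr
c ^ c % Term % Expr
c ^ c % Factor % Expr
c ^ c % Prim ^ Factor % Expr
c ^ c % Atom ^ Factor % Expr
c ^ c % c ^ Factor % Expr
c ^ c % c ^ Prim % Expr
c ^ c % c ^ Atom % Expr
c ^ c % c ^ c % Expr
c ^ c % c ^ c % Term
c ^ c % c ^ c % Factor
c ^ c % c ^ c % Prim
c ^ c % c ^ c % Atom
c ^ c % c ^ c % c

[Expr [Term [Factor [Prim [Atom c]] ^ [Factor [Prim [Atom c]]]]] % [Expr [Term [Factor [Prim [Atom c]] ^ [Factor [Prim [Atom c]]]]] % [Expr [Term [Factor [Prim [Atom c]]]]]]]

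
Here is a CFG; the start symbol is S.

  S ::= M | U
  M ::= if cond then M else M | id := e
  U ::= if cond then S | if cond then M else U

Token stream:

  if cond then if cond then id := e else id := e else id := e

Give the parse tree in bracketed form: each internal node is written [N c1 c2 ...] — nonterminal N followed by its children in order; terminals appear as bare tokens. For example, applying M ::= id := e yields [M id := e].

[S [M if cond then [M if cond then [M id := e] else [M id := e]] else [M id := e]]]

S
M
if cond then M else M
if cond then if cond then M else M else M
if cond then if cond then id := e else M else M
if cond then if cond then id := e else id := e else M
if cond then if cond then id := e else id := e else id := e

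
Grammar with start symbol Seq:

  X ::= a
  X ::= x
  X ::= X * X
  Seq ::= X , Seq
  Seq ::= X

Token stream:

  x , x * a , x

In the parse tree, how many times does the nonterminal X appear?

[Seq [X x] , [Seq [X [X x] * [X a]] , [Seq [X x]]]]

5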